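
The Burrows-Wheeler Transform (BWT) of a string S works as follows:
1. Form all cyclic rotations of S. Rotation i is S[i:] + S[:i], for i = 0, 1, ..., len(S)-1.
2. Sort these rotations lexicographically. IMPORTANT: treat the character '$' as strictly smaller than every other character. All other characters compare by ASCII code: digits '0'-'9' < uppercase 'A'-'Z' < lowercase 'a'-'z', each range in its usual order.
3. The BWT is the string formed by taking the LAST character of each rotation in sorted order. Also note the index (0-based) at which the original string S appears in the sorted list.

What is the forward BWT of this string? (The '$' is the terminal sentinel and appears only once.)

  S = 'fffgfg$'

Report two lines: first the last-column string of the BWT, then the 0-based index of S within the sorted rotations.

Answer: g$fgfff
1

Derivation:
All 7 rotations (rotation i = S[i:]+S[:i]):
  rot[0] = fffgfg$
  rot[1] = ffgfg$f
  rot[2] = fgfg$ff
  rot[3] = gfg$fff
  rot[4] = fg$fffg
  rot[5] = g$fffgf
  rot[6] = $fffgfg
Sorted (with $ < everything):
  sorted[0] = $fffgfg  (last char: 'g')
  sorted[1] = fffgfg$  (last char: '$')
  sorted[2] = ffgfg$f  (last char: 'f')
  sorted[3] = fg$fffg  (last char: 'g')
  sorted[4] = fgfg$ff  (last char: 'f')
  sorted[5] = g$fffgf  (last char: 'f')
  sorted[6] = gfg$fff  (last char: 'f')
Last column: g$fgfff
Original string S is at sorted index 1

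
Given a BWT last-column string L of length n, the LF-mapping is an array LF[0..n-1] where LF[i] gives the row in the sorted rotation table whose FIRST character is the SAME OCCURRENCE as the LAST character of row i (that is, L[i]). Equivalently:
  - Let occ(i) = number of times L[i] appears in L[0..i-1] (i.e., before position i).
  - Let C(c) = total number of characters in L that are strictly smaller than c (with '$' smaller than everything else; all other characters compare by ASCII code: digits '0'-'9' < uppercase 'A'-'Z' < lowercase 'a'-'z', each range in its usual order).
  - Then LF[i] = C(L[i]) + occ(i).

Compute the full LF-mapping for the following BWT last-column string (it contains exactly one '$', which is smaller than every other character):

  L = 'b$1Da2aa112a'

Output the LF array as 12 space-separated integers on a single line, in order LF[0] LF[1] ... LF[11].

Answer: 11 0 1 6 7 4 8 9 2 3 5 10

Derivation:
Char counts: '$':1, '1':3, '2':2, 'D':1, 'a':4, 'b':1
C (first-col start): C('$')=0, C('1')=1, C('2')=4, C('D')=6, C('a')=7, C('b')=11
L[0]='b': occ=0, LF[0]=C('b')+0=11+0=11
L[1]='$': occ=0, LF[1]=C('$')+0=0+0=0
L[2]='1': occ=0, LF[2]=C('1')+0=1+0=1
L[3]='D': occ=0, LF[3]=C('D')+0=6+0=6
L[4]='a': occ=0, LF[4]=C('a')+0=7+0=7
L[5]='2': occ=0, LF[5]=C('2')+0=4+0=4
L[6]='a': occ=1, LF[6]=C('a')+1=7+1=8
L[7]='a': occ=2, LF[7]=C('a')+2=7+2=9
L[8]='1': occ=1, LF[8]=C('1')+1=1+1=2
L[9]='1': occ=2, LF[9]=C('1')+2=1+2=3
L[10]='2': occ=1, LF[10]=C('2')+1=4+1=5
L[11]='a': occ=3, LF[11]=C('a')+3=7+3=10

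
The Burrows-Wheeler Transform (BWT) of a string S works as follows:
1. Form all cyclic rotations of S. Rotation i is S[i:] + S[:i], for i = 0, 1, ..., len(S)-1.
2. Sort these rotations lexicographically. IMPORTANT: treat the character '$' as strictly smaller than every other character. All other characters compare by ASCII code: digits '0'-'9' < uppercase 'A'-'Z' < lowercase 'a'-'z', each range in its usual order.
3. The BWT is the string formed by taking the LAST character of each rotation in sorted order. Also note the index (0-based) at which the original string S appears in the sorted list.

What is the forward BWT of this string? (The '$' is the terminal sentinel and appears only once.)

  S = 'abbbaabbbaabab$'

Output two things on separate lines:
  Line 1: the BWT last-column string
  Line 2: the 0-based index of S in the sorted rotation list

Answer: bbbbaa$abbabbaa
6

Derivation:
All 15 rotations (rotation i = S[i:]+S[:i]):
  rot[0] = abbbaabbbaabab$
  rot[1] = bbbaabbbaabab$a
  rot[2] = bbaabbbaabab$ab
  rot[3] = baabbbaabab$abb
  rot[4] = aabbbaabab$abbb
  rot[5] = abbbaabab$abbba
  rot[6] = bbbaabab$abbbaa
  rot[7] = bbaabab$abbbaab
  rot[8] = baabab$abbbaabb
  rot[9] = aabab$abbbaabbb
  rot[10] = abab$abbbaabbba
  rot[11] = bab$abbbaabbbaa
  rot[12] = ab$abbbaabbbaab
  rot[13] = b$abbbaabbbaaba
  rot[14] = $abbbaabbbaabab
Sorted (with $ < everything):
  sorted[0] = $abbbaabbbaabab  (last char: 'b')
  sorted[1] = aabab$abbbaabbb  (last char: 'b')
  sorted[2] = aabbbaabab$abbb  (last char: 'b')
  sorted[3] = ab$abbbaabbbaab  (last char: 'b')
  sorted[4] = abab$abbbaabbba  (last char: 'a')
  sorted[5] = abbbaabab$abbba  (last char: 'a')
  sorted[6] = abbbaabbbaabab$  (last char: '$')
  sorted[7] = b$abbbaabbbaaba  (last char: 'a')
  sorted[8] = baabab$abbbaabb  (last char: 'b')
  sorted[9] = baabbbaabab$abb  (last char: 'b')
  sorted[10] = bab$abbbaabbbaa  (last char: 'a')
  sorted[11] = bbaabab$abbbaab  (last char: 'b')
  sorted[12] = bbaabbbaabab$ab  (last char: 'b')
  sorted[13] = bbbaabab$abbbaa  (last char: 'a')
  sorted[14] = bbbaabbbaabab$a  (last char: 'a')
Last column: bbbbaa$abbabbaa
Original string S is at sorted index 6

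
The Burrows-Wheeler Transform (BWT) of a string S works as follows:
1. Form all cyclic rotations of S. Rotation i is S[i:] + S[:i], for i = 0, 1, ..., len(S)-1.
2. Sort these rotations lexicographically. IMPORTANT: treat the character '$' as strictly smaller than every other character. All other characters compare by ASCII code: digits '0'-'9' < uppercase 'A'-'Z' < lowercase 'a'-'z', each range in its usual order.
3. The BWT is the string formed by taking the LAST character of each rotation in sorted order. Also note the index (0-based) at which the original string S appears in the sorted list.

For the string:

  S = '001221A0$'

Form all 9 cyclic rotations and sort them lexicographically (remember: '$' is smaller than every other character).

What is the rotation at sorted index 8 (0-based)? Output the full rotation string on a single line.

All 9 rotations (rotation i = S[i:]+S[:i]):
  rot[0] = 001221A0$
  rot[1] = 01221A0$0
  rot[2] = 1221A0$00
  rot[3] = 221A0$001
  rot[4] = 21A0$0012
  rot[5] = 1A0$00122
  rot[6] = A0$001221
  rot[7] = 0$001221A
  rot[8] = $001221A0
Sorted (with $ < everything):
  sorted[0] = $001221A0
  sorted[1] = 0$001221A
  sorted[2] = 001221A0$
  sorted[3] = 01221A0$0
  sorted[4] = 1221A0$00
  sorted[5] = 1A0$00122
  sorted[6] = 21A0$0012
  sorted[7] = 221A0$001
  sorted[8] = A0$001221
sorted[8] = A0$001221

Answer: A0$001221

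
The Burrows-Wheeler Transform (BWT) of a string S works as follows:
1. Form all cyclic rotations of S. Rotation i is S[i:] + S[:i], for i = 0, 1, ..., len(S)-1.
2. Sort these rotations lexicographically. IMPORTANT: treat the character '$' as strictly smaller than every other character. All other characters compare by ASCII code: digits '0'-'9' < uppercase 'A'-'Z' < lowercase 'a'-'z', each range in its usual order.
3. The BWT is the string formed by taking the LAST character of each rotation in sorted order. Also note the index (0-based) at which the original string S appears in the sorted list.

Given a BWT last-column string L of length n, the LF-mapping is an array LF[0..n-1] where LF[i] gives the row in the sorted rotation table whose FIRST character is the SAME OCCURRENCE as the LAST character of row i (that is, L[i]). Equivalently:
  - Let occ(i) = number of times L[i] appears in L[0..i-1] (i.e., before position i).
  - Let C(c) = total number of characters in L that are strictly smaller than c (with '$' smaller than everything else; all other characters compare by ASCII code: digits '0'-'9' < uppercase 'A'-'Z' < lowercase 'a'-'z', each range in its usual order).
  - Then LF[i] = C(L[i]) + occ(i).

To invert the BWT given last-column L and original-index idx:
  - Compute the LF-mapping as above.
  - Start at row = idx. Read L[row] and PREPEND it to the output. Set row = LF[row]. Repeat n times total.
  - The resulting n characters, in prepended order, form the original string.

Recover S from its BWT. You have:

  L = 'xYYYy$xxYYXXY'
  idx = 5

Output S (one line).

LF mapping: 9 3 4 5 12 0 10 11 6 7 1 2 8
Walk LF starting at row 5, prepending L[row]:
  step 1: row=5, L[5]='$', prepend. Next row=LF[5]=0
  step 2: row=0, L[0]='x', prepend. Next row=LF[0]=9
  step 3: row=9, L[9]='Y', prepend. Next row=LF[9]=7
  step 4: row=7, L[7]='x', prepend. Next row=LF[7]=11
  step 5: row=11, L[11]='X', prepend. Next row=LF[11]=2
  step 6: row=2, L[2]='Y', prepend. Next row=LF[2]=4
  step 7: row=4, L[4]='y', prepend. Next row=LF[4]=12
  step 8: row=12, L[12]='Y', prepend. Next row=LF[12]=8
  step 9: row=8, L[8]='Y', prepend. Next row=LF[8]=6
  step 10: row=6, L[6]='x', prepend. Next row=LF[6]=10
  step 11: row=10, L[10]='X', prepend. Next row=LF[10]=1
  step 12: row=1, L[1]='Y', prepend. Next row=LF[1]=3
  step 13: row=3, L[3]='Y', prepend. Next row=LF[3]=5
Reversed output: YYXxYYyYXxYx$

Answer: YYXxYYyYXxYx$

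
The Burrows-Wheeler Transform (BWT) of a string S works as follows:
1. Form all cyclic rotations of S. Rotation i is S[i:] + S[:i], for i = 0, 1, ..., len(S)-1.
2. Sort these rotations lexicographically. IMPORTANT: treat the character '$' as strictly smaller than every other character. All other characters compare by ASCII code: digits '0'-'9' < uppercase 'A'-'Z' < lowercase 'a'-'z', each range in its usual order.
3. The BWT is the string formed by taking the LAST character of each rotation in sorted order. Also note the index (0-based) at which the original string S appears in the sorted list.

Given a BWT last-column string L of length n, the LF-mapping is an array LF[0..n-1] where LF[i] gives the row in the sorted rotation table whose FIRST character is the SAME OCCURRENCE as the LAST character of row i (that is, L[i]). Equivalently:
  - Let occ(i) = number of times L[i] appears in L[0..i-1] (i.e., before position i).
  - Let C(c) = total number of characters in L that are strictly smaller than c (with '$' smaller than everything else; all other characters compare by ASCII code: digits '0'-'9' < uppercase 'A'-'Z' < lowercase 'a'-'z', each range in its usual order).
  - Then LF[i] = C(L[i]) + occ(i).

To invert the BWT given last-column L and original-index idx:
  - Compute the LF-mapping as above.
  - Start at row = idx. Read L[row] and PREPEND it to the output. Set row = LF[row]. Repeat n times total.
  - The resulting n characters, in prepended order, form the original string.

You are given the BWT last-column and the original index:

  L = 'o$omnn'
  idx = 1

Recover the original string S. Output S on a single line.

Answer: mnono$

Derivation:
LF mapping: 4 0 5 1 2 3
Walk LF starting at row 1, prepending L[row]:
  step 1: row=1, L[1]='$', prepend. Next row=LF[1]=0
  step 2: row=0, L[0]='o', prepend. Next row=LF[0]=4
  step 3: row=4, L[4]='n', prepend. Next row=LF[4]=2
  step 4: row=2, L[2]='o', prepend. Next row=LF[2]=5
  step 5: row=5, L[5]='n', prepend. Next row=LF[5]=3
  step 6: row=3, L[3]='m', prepend. Next row=LF[3]=1
Reversed output: mnono$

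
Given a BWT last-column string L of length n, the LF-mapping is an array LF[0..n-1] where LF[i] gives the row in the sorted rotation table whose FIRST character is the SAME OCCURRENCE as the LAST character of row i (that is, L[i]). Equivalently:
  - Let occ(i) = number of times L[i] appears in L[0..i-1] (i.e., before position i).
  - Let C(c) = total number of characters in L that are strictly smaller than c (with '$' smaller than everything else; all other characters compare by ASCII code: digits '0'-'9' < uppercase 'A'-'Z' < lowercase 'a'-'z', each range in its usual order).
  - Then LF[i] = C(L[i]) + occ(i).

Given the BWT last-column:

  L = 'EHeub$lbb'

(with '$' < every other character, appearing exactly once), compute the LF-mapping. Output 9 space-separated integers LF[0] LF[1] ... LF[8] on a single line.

Answer: 1 2 6 8 3 0 7 4 5

Derivation:
Char counts: '$':1, 'E':1, 'H':1, 'b':3, 'e':1, 'l':1, 'u':1
C (first-col start): C('$')=0, C('E')=1, C('H')=2, C('b')=3, C('e')=6, C('l')=7, C('u')=8
L[0]='E': occ=0, LF[0]=C('E')+0=1+0=1
L[1]='H': occ=0, LF[1]=C('H')+0=2+0=2
L[2]='e': occ=0, LF[2]=C('e')+0=6+0=6
L[3]='u': occ=0, LF[3]=C('u')+0=8+0=8
L[4]='b': occ=0, LF[4]=C('b')+0=3+0=3
L[5]='$': occ=0, LF[5]=C('$')+0=0+0=0
L[6]='l': occ=0, LF[6]=C('l')+0=7+0=7
L[7]='b': occ=1, LF[7]=C('b')+1=3+1=4
L[8]='b': occ=2, LF[8]=C('b')+2=3+2=5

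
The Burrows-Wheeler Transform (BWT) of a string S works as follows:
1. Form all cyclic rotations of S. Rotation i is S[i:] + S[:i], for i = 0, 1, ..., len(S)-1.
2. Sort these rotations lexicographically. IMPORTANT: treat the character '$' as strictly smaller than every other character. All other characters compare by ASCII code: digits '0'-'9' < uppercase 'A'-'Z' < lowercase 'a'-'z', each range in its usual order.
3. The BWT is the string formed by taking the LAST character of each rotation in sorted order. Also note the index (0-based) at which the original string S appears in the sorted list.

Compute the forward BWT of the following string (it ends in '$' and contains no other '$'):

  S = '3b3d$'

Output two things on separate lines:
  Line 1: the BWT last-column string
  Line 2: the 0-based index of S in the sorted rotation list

All 5 rotations (rotation i = S[i:]+S[:i]):
  rot[0] = 3b3d$
  rot[1] = b3d$3
  rot[2] = 3d$3b
  rot[3] = d$3b3
  rot[4] = $3b3d
Sorted (with $ < everything):
  sorted[0] = $3b3d  (last char: 'd')
  sorted[1] = 3b3d$  (last char: '$')
  sorted[2] = 3d$3b  (last char: 'b')
  sorted[3] = b3d$3  (last char: '3')
  sorted[4] = d$3b3  (last char: '3')
Last column: d$b33
Original string S is at sorted index 1

Answer: d$b33
1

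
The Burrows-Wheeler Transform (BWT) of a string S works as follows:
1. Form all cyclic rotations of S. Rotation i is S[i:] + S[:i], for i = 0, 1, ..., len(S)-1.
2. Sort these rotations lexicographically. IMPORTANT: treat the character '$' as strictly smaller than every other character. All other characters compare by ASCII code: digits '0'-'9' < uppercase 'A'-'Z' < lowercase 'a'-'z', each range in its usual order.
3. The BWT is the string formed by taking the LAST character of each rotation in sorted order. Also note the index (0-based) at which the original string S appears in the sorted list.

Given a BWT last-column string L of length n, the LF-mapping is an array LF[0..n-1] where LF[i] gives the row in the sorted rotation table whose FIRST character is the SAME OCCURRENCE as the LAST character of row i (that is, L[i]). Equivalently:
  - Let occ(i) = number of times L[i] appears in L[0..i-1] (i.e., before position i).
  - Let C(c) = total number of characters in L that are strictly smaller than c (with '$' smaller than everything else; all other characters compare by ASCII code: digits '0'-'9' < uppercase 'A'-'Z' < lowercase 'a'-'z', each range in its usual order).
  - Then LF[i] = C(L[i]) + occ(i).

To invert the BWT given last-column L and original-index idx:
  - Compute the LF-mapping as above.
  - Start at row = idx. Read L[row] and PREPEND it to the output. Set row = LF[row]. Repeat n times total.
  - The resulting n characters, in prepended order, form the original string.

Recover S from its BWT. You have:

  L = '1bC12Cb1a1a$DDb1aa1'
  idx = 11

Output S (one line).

Answer: DaDaC1121C1ab1bab1$

Derivation:
LF mapping: 1 16 8 2 7 9 17 3 12 4 13 0 10 11 18 5 14 15 6
Walk LF starting at row 11, prepending L[row]:
  step 1: row=11, L[11]='$', prepend. Next row=LF[11]=0
  step 2: row=0, L[0]='1', prepend. Next row=LF[0]=1
  step 3: row=1, L[1]='b', prepend. Next row=LF[1]=16
  step 4: row=16, L[16]='a', prepend. Next row=LF[16]=14
  step 5: row=14, L[14]='b', prepend. Next row=LF[14]=18
  step 6: row=18, L[18]='1', prepend. Next row=LF[18]=6
  step 7: row=6, L[6]='b', prepend. Next row=LF[6]=17
  step 8: row=17, L[17]='a', prepend. Next row=LF[17]=15
  step 9: row=15, L[15]='1', prepend. Next row=LF[15]=5
  step 10: row=5, L[5]='C', prepend. Next row=LF[5]=9
  step 11: row=9, L[9]='1', prepend. Next row=LF[9]=4
  step 12: row=4, L[4]='2', prepend. Next row=LF[4]=7
  step 13: row=7, L[7]='1', prepend. Next row=LF[7]=3
  step 14: row=3, L[3]='1', prepend. Next row=LF[3]=2
  step 15: row=2, L[2]='C', prepend. Next row=LF[2]=8
  step 16: row=8, L[8]='a', prepend. Next row=LF[8]=12
  step 17: row=12, L[12]='D', prepend. Next row=LF[12]=10
  step 18: row=10, L[10]='a', prepend. Next row=LF[10]=13
  step 19: row=13, L[13]='D', prepend. Next row=LF[13]=11
Reversed output: DaDaC1121C1ab1bab1$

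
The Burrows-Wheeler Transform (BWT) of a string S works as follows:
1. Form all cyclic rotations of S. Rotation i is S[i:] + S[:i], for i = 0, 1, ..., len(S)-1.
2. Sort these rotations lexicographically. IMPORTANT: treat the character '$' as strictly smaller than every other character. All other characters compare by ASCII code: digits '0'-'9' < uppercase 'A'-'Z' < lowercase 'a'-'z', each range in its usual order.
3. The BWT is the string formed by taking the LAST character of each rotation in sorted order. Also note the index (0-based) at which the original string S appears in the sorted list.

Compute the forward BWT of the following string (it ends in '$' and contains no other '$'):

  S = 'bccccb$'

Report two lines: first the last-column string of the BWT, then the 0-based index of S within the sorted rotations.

Answer: bc$cccb
2

Derivation:
All 7 rotations (rotation i = S[i:]+S[:i]):
  rot[0] = bccccb$
  rot[1] = ccccb$b
  rot[2] = cccb$bc
  rot[3] = ccb$bcc
  rot[4] = cb$bccc
  rot[5] = b$bcccc
  rot[6] = $bccccb
Sorted (with $ < everything):
  sorted[0] = $bccccb  (last char: 'b')
  sorted[1] = b$bcccc  (last char: 'c')
  sorted[2] = bccccb$  (last char: '$')
  sorted[3] = cb$bccc  (last char: 'c')
  sorted[4] = ccb$bcc  (last char: 'c')
  sorted[5] = cccb$bc  (last char: 'c')
  sorted[6] = ccccb$b  (last char: 'b')
Last column: bc$cccb
Original string S is at sorted index 2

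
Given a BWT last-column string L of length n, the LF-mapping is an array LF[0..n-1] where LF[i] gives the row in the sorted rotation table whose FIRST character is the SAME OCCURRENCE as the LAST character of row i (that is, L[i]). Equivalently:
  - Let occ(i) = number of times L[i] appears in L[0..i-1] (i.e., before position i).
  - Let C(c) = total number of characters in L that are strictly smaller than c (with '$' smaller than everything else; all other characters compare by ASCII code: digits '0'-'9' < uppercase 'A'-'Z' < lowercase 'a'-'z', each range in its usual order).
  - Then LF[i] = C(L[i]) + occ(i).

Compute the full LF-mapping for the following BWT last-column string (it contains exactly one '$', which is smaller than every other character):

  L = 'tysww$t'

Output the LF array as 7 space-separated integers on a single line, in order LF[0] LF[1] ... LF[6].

Char counts: '$':1, 's':1, 't':2, 'w':2, 'y':1
C (first-col start): C('$')=0, C('s')=1, C('t')=2, C('w')=4, C('y')=6
L[0]='t': occ=0, LF[0]=C('t')+0=2+0=2
L[1]='y': occ=0, LF[1]=C('y')+0=6+0=6
L[2]='s': occ=0, LF[2]=C('s')+0=1+0=1
L[3]='w': occ=0, LF[3]=C('w')+0=4+0=4
L[4]='w': occ=1, LF[4]=C('w')+1=4+1=5
L[5]='$': occ=0, LF[5]=C('$')+0=0+0=0
L[6]='t': occ=1, LF[6]=C('t')+1=2+1=3

Answer: 2 6 1 4 5 0 3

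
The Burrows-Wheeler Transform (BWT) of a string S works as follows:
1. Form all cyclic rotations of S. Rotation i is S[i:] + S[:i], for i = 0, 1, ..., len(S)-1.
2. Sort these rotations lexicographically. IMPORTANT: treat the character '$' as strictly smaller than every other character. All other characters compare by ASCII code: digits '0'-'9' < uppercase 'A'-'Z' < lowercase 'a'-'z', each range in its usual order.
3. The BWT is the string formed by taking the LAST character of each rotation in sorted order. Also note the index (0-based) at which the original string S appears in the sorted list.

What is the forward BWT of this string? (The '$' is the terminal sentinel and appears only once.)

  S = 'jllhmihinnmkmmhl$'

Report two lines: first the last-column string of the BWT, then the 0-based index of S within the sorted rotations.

All 17 rotations (rotation i = S[i:]+S[:i]):
  rot[0] = jllhmihinnmkmmhl$
  rot[1] = llhmihinnmkmmhl$j
  rot[2] = lhmihinnmkmmhl$jl
  rot[3] = hmihinnmkmmhl$jll
  rot[4] = mihinnmkmmhl$jllh
  rot[5] = ihinnmkmmhl$jllhm
  rot[6] = hinnmkmmhl$jllhmi
  rot[7] = innmkmmhl$jllhmih
  rot[8] = nnmkmmhl$jllhmihi
  rot[9] = nmkmmhl$jllhmihin
  rot[10] = mkmmhl$jllhmihinn
  rot[11] = kmmhl$jllhmihinnm
  rot[12] = mmhl$jllhmihinnmk
  rot[13] = mhl$jllhmihinnmkm
  rot[14] = hl$jllhmihinnmkmm
  rot[15] = l$jllhmihinnmkmmh
  rot[16] = $jllhmihinnmkmmhl
Sorted (with $ < everything):
  sorted[0] = $jllhmihinnmkmmhl  (last char: 'l')
  sorted[1] = hinnmkmmhl$jllhmi  (last char: 'i')
  sorted[2] = hl$jllhmihinnmkmm  (last char: 'm')
  sorted[3] = hmihinnmkmmhl$jll  (last char: 'l')
  sorted[4] = ihinnmkmmhl$jllhm  (last char: 'm')
  sorted[5] = innmkmmhl$jllhmih  (last char: 'h')
  sorted[6] = jllhmihinnmkmmhl$  (last char: '$')
  sorted[7] = kmmhl$jllhmihinnm  (last char: 'm')
  sorted[8] = l$jllhmihinnmkmmh  (last char: 'h')
  sorted[9] = lhmihinnmkmmhl$jl  (last char: 'l')
  sorted[10] = llhmihinnmkmmhl$j  (last char: 'j')
  sorted[11] = mhl$jllhmihinnmkm  (last char: 'm')
  sorted[12] = mihinnmkmmhl$jllh  (last char: 'h')
  sorted[13] = mkmmhl$jllhmihinn  (last char: 'n')
  sorted[14] = mmhl$jllhmihinnmk  (last char: 'k')
  sorted[15] = nmkmmhl$jllhmihin  (last char: 'n')
  sorted[16] = nnmkmmhl$jllhmihi  (last char: 'i')
Last column: limlmh$mhljmhnkni
Original string S is at sorted index 6

Answer: limlmh$mhljmhnkni
6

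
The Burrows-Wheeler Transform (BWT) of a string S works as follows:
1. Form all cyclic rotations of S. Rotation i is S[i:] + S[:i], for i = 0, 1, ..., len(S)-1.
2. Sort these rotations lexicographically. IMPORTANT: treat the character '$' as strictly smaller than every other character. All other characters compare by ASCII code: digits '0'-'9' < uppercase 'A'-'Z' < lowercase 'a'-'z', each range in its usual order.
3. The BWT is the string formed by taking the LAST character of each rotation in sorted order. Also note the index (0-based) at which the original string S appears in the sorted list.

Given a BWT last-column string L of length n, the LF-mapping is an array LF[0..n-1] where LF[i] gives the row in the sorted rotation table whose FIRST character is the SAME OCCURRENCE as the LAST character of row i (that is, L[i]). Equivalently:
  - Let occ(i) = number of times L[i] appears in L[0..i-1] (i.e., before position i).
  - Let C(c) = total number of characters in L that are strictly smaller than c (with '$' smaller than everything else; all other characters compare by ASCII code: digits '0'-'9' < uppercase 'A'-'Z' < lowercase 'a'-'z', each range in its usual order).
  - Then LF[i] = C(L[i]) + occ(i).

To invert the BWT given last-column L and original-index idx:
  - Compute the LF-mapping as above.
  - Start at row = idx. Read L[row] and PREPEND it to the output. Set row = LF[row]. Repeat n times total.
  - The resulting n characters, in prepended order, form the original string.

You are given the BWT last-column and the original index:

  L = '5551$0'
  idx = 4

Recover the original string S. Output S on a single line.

LF mapping: 3 4 5 2 0 1
Walk LF starting at row 4, prepending L[row]:
  step 1: row=4, L[4]='$', prepend. Next row=LF[4]=0
  step 2: row=0, L[0]='5', prepend. Next row=LF[0]=3
  step 3: row=3, L[3]='1', prepend. Next row=LF[3]=2
  step 4: row=2, L[2]='5', prepend. Next row=LF[2]=5
  step 5: row=5, L[5]='0', prepend. Next row=LF[5]=1
  step 6: row=1, L[1]='5', prepend. Next row=LF[1]=4
Reversed output: 50515$

Answer: 50515$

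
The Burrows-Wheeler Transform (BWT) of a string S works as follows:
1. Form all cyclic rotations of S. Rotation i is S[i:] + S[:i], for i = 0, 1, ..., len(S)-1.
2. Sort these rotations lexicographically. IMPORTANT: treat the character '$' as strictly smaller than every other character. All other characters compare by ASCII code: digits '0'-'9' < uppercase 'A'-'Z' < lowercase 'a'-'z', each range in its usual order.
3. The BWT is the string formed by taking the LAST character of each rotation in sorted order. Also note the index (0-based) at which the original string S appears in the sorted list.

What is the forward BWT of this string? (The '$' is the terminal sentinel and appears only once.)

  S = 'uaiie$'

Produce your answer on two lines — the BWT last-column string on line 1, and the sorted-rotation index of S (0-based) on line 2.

Answer: euiia$
5

Derivation:
All 6 rotations (rotation i = S[i:]+S[:i]):
  rot[0] = uaiie$
  rot[1] = aiie$u
  rot[2] = iie$ua
  rot[3] = ie$uai
  rot[4] = e$uaii
  rot[5] = $uaiie
Sorted (with $ < everything):
  sorted[0] = $uaiie  (last char: 'e')
  sorted[1] = aiie$u  (last char: 'u')
  sorted[2] = e$uaii  (last char: 'i')
  sorted[3] = ie$uai  (last char: 'i')
  sorted[4] = iie$ua  (last char: 'a')
  sorted[5] = uaiie$  (last char: '$')
Last column: euiia$
Original string S is at sorted index 5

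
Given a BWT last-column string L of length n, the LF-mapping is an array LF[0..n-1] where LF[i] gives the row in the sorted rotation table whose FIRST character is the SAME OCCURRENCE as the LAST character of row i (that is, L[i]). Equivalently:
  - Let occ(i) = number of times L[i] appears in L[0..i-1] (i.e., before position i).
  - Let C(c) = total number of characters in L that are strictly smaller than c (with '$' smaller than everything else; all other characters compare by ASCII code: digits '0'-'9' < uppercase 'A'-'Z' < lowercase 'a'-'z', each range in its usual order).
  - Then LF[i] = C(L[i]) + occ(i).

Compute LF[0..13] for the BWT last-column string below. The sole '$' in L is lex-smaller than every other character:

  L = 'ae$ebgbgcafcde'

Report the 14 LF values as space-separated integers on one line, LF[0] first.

Answer: 1 8 0 9 3 12 4 13 5 2 11 6 7 10

Derivation:
Char counts: '$':1, 'a':2, 'b':2, 'c':2, 'd':1, 'e':3, 'f':1, 'g':2
C (first-col start): C('$')=0, C('a')=1, C('b')=3, C('c')=5, C('d')=7, C('e')=8, C('f')=11, C('g')=12
L[0]='a': occ=0, LF[0]=C('a')+0=1+0=1
L[1]='e': occ=0, LF[1]=C('e')+0=8+0=8
L[2]='$': occ=0, LF[2]=C('$')+0=0+0=0
L[3]='e': occ=1, LF[3]=C('e')+1=8+1=9
L[4]='b': occ=0, LF[4]=C('b')+0=3+0=3
L[5]='g': occ=0, LF[5]=C('g')+0=12+0=12
L[6]='b': occ=1, LF[6]=C('b')+1=3+1=4
L[7]='g': occ=1, LF[7]=C('g')+1=12+1=13
L[8]='c': occ=0, LF[8]=C('c')+0=5+0=5
L[9]='a': occ=1, LF[9]=C('a')+1=1+1=2
L[10]='f': occ=0, LF[10]=C('f')+0=11+0=11
L[11]='c': occ=1, LF[11]=C('c')+1=5+1=6
L[12]='d': occ=0, LF[12]=C('d')+0=7+0=7
L[13]='e': occ=2, LF[13]=C('e')+2=8+2=10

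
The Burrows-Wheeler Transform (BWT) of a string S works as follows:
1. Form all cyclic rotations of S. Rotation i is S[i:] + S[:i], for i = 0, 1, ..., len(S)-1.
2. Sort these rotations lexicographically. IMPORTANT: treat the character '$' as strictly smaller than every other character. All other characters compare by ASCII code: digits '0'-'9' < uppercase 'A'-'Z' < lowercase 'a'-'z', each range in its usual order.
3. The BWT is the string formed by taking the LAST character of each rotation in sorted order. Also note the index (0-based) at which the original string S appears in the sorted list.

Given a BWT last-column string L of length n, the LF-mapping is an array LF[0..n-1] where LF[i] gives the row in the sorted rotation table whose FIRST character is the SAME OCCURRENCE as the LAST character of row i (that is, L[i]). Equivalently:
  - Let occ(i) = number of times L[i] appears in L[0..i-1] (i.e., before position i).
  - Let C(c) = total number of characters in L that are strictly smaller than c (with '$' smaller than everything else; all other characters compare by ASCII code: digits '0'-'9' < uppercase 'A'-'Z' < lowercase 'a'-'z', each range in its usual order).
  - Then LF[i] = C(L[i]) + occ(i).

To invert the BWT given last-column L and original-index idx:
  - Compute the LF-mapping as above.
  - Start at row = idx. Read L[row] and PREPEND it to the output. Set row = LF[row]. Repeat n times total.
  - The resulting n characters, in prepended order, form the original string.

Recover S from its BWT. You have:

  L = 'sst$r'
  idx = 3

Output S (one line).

LF mapping: 2 3 4 0 1
Walk LF starting at row 3, prepending L[row]:
  step 1: row=3, L[3]='$', prepend. Next row=LF[3]=0
  step 2: row=0, L[0]='s', prepend. Next row=LF[0]=2
  step 3: row=2, L[2]='t', prepend. Next row=LF[2]=4
  step 4: row=4, L[4]='r', prepend. Next row=LF[4]=1
  step 5: row=1, L[1]='s', prepend. Next row=LF[1]=3
Reversed output: srts$

Answer: srts$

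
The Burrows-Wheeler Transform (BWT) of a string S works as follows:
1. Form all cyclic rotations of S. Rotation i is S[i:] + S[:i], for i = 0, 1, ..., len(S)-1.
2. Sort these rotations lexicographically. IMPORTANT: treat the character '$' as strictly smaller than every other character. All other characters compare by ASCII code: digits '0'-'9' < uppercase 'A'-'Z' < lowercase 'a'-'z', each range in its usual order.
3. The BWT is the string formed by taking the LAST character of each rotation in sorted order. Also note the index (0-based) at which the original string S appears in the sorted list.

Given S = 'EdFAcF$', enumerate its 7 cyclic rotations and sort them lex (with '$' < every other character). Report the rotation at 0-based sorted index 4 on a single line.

Answer: FAcF$Ed

Derivation:
All 7 rotations (rotation i = S[i:]+S[:i]):
  rot[0] = EdFAcF$
  rot[1] = dFAcF$E
  rot[2] = FAcF$Ed
  rot[3] = AcF$EdF
  rot[4] = cF$EdFA
  rot[5] = F$EdFAc
  rot[6] = $EdFAcF
Sorted (with $ < everything):
  sorted[0] = $EdFAcF
  sorted[1] = AcF$EdF
  sorted[2] = EdFAcF$
  sorted[3] = F$EdFAc
  sorted[4] = FAcF$Ed
  sorted[5] = cF$EdFA
  sorted[6] = dFAcF$E
sorted[4] = FAcF$Ed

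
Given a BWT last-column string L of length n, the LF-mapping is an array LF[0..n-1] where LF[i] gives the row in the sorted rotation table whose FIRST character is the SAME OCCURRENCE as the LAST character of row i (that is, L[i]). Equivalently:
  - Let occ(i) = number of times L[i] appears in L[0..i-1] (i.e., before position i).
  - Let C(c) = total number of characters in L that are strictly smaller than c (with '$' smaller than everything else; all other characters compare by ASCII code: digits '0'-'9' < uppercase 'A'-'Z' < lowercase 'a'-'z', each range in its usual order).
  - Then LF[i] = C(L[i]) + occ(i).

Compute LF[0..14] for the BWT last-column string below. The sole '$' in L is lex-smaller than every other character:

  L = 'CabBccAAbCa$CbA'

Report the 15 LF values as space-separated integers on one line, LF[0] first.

Answer: 5 8 10 4 13 14 1 2 11 6 9 0 7 12 3

Derivation:
Char counts: '$':1, 'A':3, 'B':1, 'C':3, 'a':2, 'b':3, 'c':2
C (first-col start): C('$')=0, C('A')=1, C('B')=4, C('C')=5, C('a')=8, C('b')=10, C('c')=13
L[0]='C': occ=0, LF[0]=C('C')+0=5+0=5
L[1]='a': occ=0, LF[1]=C('a')+0=8+0=8
L[2]='b': occ=0, LF[2]=C('b')+0=10+0=10
L[3]='B': occ=0, LF[3]=C('B')+0=4+0=4
L[4]='c': occ=0, LF[4]=C('c')+0=13+0=13
L[5]='c': occ=1, LF[5]=C('c')+1=13+1=14
L[6]='A': occ=0, LF[6]=C('A')+0=1+0=1
L[7]='A': occ=1, LF[7]=C('A')+1=1+1=2
L[8]='b': occ=1, LF[8]=C('b')+1=10+1=11
L[9]='C': occ=1, LF[9]=C('C')+1=5+1=6
L[10]='a': occ=1, LF[10]=C('a')+1=8+1=9
L[11]='$': occ=0, LF[11]=C('$')+0=0+0=0
L[12]='C': occ=2, LF[12]=C('C')+2=5+2=7
L[13]='b': occ=2, LF[13]=C('b')+2=10+2=12
L[14]='A': occ=2, LF[14]=C('A')+2=1+2=3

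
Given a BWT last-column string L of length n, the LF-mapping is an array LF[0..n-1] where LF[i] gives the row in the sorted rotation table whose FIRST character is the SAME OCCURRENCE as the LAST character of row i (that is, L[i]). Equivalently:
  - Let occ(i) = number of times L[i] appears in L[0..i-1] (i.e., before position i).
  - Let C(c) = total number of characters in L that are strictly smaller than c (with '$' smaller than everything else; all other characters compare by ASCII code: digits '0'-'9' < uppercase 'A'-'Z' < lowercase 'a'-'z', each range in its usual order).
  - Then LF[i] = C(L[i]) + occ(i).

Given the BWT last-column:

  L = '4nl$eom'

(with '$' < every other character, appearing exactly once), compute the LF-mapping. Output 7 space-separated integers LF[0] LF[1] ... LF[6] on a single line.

Char counts: '$':1, '4':1, 'e':1, 'l':1, 'm':1, 'n':1, 'o':1
C (first-col start): C('$')=0, C('4')=1, C('e')=2, C('l')=3, C('m')=4, C('n')=5, C('o')=6
L[0]='4': occ=0, LF[0]=C('4')+0=1+0=1
L[1]='n': occ=0, LF[1]=C('n')+0=5+0=5
L[2]='l': occ=0, LF[2]=C('l')+0=3+0=3
L[3]='$': occ=0, LF[3]=C('$')+0=0+0=0
L[4]='e': occ=0, LF[4]=C('e')+0=2+0=2
L[5]='o': occ=0, LF[5]=C('o')+0=6+0=6
L[6]='m': occ=0, LF[6]=C('m')+0=4+0=4

Answer: 1 5 3 0 2 6 4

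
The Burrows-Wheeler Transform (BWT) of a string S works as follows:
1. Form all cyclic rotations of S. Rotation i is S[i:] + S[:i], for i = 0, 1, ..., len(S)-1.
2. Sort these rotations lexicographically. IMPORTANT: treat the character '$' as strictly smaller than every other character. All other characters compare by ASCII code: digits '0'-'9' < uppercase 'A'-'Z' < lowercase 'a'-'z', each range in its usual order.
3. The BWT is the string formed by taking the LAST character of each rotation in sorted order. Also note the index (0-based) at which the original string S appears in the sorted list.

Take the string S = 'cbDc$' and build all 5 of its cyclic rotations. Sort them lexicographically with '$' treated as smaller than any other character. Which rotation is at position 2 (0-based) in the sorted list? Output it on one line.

Answer: bDc$c

Derivation:
All 5 rotations (rotation i = S[i:]+S[:i]):
  rot[0] = cbDc$
  rot[1] = bDc$c
  rot[2] = Dc$cb
  rot[3] = c$cbD
  rot[4] = $cbDc
Sorted (with $ < everything):
  sorted[0] = $cbDc
  sorted[1] = Dc$cb
  sorted[2] = bDc$c
  sorted[3] = c$cbD
  sorted[4] = cbDc$
sorted[2] = bDc$c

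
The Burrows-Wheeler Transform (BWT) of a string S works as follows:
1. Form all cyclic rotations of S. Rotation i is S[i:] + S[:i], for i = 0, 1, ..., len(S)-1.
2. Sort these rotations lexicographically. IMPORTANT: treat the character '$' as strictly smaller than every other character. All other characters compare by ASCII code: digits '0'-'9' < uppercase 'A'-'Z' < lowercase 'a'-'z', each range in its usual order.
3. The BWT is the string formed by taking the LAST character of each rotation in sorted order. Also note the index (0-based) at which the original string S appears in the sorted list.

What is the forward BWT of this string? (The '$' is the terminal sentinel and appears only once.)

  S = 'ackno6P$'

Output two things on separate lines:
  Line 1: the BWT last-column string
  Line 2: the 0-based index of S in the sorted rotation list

Answer: Po6$ackn
3

Derivation:
All 8 rotations (rotation i = S[i:]+S[:i]):
  rot[0] = ackno6P$
  rot[1] = ckno6P$a
  rot[2] = kno6P$ac
  rot[3] = no6P$ack
  rot[4] = o6P$ackn
  rot[5] = 6P$ackno
  rot[6] = P$ackno6
  rot[7] = $ackno6P
Sorted (with $ < everything):
  sorted[0] = $ackno6P  (last char: 'P')
  sorted[1] = 6P$ackno  (last char: 'o')
  sorted[2] = P$ackno6  (last char: '6')
  sorted[3] = ackno6P$  (last char: '$')
  sorted[4] = ckno6P$a  (last char: 'a')
  sorted[5] = kno6P$ac  (last char: 'c')
  sorted[6] = no6P$ack  (last char: 'k')
  sorted[7] = o6P$ackn  (last char: 'n')
Last column: Po6$ackn
Original string S is at sorted index 3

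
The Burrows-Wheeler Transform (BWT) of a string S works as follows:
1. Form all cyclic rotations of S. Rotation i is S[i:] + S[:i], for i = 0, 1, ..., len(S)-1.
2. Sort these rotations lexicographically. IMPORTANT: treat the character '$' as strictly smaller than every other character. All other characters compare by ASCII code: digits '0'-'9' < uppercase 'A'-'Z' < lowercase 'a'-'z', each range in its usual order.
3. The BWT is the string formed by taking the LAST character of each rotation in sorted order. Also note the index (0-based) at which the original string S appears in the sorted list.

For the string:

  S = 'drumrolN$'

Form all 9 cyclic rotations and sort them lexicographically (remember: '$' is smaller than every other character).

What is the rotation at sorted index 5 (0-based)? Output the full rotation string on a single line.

Answer: olN$drumr

Derivation:
All 9 rotations (rotation i = S[i:]+S[:i]):
  rot[0] = drumrolN$
  rot[1] = rumrolN$d
  rot[2] = umrolN$dr
  rot[3] = mrolN$dru
  rot[4] = rolN$drum
  rot[5] = olN$drumr
  rot[6] = lN$drumro
  rot[7] = N$drumrol
  rot[8] = $drumrolN
Sorted (with $ < everything):
  sorted[0] = $drumrolN
  sorted[1] = N$drumrol
  sorted[2] = drumrolN$
  sorted[3] = lN$drumro
  sorted[4] = mrolN$dru
  sorted[5] = olN$drumr
  sorted[6] = rolN$drum
  sorted[7] = rumrolN$d
  sorted[8] = umrolN$dr
sorted[5] = olN$drumr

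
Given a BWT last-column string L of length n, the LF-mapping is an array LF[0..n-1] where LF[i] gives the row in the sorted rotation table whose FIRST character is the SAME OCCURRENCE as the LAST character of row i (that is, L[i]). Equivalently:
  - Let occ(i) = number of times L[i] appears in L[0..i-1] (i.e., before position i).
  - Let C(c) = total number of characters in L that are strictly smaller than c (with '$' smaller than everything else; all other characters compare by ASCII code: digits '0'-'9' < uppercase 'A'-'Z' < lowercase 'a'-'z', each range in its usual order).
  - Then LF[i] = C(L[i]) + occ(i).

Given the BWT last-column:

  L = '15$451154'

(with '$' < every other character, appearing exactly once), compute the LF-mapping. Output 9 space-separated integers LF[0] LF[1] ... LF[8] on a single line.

Char counts: '$':1, '1':3, '4':2, '5':3
C (first-col start): C('$')=0, C('1')=1, C('4')=4, C('5')=6
L[0]='1': occ=0, LF[0]=C('1')+0=1+0=1
L[1]='5': occ=0, LF[1]=C('5')+0=6+0=6
L[2]='$': occ=0, LF[2]=C('$')+0=0+0=0
L[3]='4': occ=0, LF[3]=C('4')+0=4+0=4
L[4]='5': occ=1, LF[4]=C('5')+1=6+1=7
L[5]='1': occ=1, LF[5]=C('1')+1=1+1=2
L[6]='1': occ=2, LF[6]=C('1')+2=1+2=3
L[7]='5': occ=2, LF[7]=C('5')+2=6+2=8
L[8]='4': occ=1, LF[8]=C('4')+1=4+1=5

Answer: 1 6 0 4 7 2 3 8 5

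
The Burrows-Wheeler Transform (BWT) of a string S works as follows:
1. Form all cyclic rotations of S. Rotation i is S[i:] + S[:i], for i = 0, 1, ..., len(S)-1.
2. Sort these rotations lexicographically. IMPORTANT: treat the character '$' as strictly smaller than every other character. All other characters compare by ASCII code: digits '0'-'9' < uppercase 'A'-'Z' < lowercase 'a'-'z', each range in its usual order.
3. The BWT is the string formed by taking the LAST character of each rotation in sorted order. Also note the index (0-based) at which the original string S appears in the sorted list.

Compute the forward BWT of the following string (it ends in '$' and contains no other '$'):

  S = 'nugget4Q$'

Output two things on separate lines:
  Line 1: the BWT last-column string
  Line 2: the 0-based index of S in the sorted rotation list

Answer: Qt4ggu$en
6

Derivation:
All 9 rotations (rotation i = S[i:]+S[:i]):
  rot[0] = nugget4Q$
  rot[1] = ugget4Q$n
  rot[2] = gget4Q$nu
  rot[3] = get4Q$nug
  rot[4] = et4Q$nugg
  rot[5] = t4Q$nugge
  rot[6] = 4Q$nugget
  rot[7] = Q$nugget4
  rot[8] = $nugget4Q
Sorted (with $ < everything):
  sorted[0] = $nugget4Q  (last char: 'Q')
  sorted[1] = 4Q$nugget  (last char: 't')
  sorted[2] = Q$nugget4  (last char: '4')
  sorted[3] = et4Q$nugg  (last char: 'g')
  sorted[4] = get4Q$nug  (last char: 'g')
  sorted[5] = gget4Q$nu  (last char: 'u')
  sorted[6] = nugget4Q$  (last char: '$')
  sorted[7] = t4Q$nugge  (last char: 'e')
  sorted[8] = ugget4Q$n  (last char: 'n')
Last column: Qt4ggu$en
Original string S is at sorted index 6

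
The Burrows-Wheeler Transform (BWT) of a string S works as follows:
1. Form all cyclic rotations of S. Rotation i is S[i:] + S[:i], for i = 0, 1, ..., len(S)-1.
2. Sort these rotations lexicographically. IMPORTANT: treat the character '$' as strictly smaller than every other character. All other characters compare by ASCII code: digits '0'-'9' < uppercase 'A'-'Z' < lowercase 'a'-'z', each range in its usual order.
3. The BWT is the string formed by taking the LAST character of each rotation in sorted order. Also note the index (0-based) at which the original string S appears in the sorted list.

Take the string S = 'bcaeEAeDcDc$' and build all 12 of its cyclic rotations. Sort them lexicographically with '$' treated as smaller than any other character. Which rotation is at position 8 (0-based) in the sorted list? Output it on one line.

Answer: cDc$bcaeEAeD

Derivation:
All 12 rotations (rotation i = S[i:]+S[:i]):
  rot[0] = bcaeEAeDcDc$
  rot[1] = caeEAeDcDc$b
  rot[2] = aeEAeDcDc$bc
  rot[3] = eEAeDcDc$bca
  rot[4] = EAeDcDc$bcae
  rot[5] = AeDcDc$bcaeE
  rot[6] = eDcDc$bcaeEA
  rot[7] = DcDc$bcaeEAe
  rot[8] = cDc$bcaeEAeD
  rot[9] = Dc$bcaeEAeDc
  rot[10] = c$bcaeEAeDcD
  rot[11] = $bcaeEAeDcDc
Sorted (with $ < everything):
  sorted[0] = $bcaeEAeDcDc
  sorted[1] = AeDcDc$bcaeE
  sorted[2] = Dc$bcaeEAeDc
  sorted[3] = DcDc$bcaeEAe
  sorted[4] = EAeDcDc$bcae
  sorted[5] = aeEAeDcDc$bc
  sorted[6] = bcaeEAeDcDc$
  sorted[7] = c$bcaeEAeDcD
  sorted[8] = cDc$bcaeEAeD
  sorted[9] = caeEAeDcDc$b
  sorted[10] = eDcDc$bcaeEA
  sorted[11] = eEAeDcDc$bca
sorted[8] = cDc$bcaeEAeD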